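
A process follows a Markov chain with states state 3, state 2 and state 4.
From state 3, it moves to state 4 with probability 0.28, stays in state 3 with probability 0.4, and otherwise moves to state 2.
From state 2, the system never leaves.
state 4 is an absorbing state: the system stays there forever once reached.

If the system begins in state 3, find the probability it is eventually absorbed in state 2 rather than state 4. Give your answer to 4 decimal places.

Let h(s) be the probability of absorption at state 2 starting from transient state s. Then h(state 2) = 1 and h(state 4) = 0. By first-step analysis:
h(state 3) = 0.4·h(state 3) + 0.32·1 + 0.28·0
Solving: h(state 3) = 0.5333.
Starting from state 3, the probability is 0.5333.

0.5333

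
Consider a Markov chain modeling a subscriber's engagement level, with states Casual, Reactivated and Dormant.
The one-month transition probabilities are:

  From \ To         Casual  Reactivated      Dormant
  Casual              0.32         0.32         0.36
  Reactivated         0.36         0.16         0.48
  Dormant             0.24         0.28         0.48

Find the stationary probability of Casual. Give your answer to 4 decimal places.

0.2949

Let the stationary distribution be π with π = πP and π_1 + π_2 + π_3 = 1.
π_1 = 0.32·π_1 + 0.36·π_2 + 0.24·π_3
π_2 = 0.32·π_1 + 0.16·π_2 + 0.28·π_3
Solving with the normalization constraint gives π = (0.2949, 0.2605, 0.4446).
So the stationary probability of Casual is 0.2949.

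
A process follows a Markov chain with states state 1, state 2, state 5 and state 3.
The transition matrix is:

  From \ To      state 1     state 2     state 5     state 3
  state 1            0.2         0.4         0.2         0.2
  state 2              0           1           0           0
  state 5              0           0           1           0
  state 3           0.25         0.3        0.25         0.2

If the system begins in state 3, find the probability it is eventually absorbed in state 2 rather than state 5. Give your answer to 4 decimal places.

Let h(s) be the probability of absorption at state 2 starting from transient state s. Then h(state 2) = 1 and h(state 5) = 0. By first-step analysis:
h(state 1) = 0.2·h(state 1) + 0.4·1 + 0.2·0 + 0.2·h(state 3)
h(state 3) = 0.25·h(state 1) + 0.3·1 + 0.25·0 + 0.2·h(state 3)
Solving: h(state 1) = 0.6441, h(state 3) = 0.5763.
Starting from state 3, the probability is 0.5763.

0.5763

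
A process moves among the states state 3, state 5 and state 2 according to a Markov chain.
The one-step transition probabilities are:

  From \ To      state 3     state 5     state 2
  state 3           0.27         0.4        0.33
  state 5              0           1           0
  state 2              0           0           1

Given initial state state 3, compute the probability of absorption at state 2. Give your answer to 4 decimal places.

Let h(s) be the probability of absorption at state 2 starting from transient state s. Then h(state 2) = 1 and h(state 5) = 0. By first-step analysis:
h(state 3) = 0.27·h(state 3) + 0.4·0 + 0.33·1
Solving: h(state 3) = 0.4521.
Starting from state 3, the probability is 0.4521.

0.4521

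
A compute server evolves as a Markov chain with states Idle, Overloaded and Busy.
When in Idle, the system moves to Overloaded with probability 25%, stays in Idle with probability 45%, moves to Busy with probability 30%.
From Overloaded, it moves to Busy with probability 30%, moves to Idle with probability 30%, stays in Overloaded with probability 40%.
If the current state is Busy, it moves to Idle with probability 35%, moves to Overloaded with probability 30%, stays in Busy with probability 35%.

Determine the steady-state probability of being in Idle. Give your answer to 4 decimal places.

Let the stationary distribution be π with π = πP and π_1 + π_2 + π_3 = 1.
π_1 = 0.45·π_1 + 0.3·π_2 + 0.35·π_3
π_2 = 0.25·π_1 + 0.4·π_2 + 0.3·π_3
Solving with the normalization constraint gives π = (0.3715, 0.3127, 0.3158).
So the stationary probability of Idle is 0.3715.

0.3715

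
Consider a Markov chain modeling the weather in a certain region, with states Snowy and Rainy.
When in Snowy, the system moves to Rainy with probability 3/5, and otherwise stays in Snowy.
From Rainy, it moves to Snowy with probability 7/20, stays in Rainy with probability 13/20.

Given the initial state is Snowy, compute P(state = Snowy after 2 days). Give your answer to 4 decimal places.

Sum over the intermediate state after 1 day:
P = P(Snowy→Snowy)·P(Snowy→Snowy) + P(Snowy→Rainy)·P(Rainy→Snowy)
  = 0.4×0.4 + 0.6×0.35
  = 0.1600 + 0.2100 = 0.3700

0.3700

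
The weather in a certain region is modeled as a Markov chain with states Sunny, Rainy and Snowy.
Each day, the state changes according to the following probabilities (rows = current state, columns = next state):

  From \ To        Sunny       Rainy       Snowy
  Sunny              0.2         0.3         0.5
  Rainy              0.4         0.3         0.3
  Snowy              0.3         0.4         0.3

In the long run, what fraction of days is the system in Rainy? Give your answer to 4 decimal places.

Let the stationary distribution be π with π = πP and π_1 + π_2 + π_3 = 1.
π_1 = 0.2·π_1 + 0.4·π_2 + 0.3·π_3
π_2 = 0.3·π_1 + 0.3·π_2 + 0.4·π_3
Solving with the normalization constraint gives π = (0.3033, 0.3361, 0.3607).
So the stationary probability of Rainy is 0.3361.

0.3361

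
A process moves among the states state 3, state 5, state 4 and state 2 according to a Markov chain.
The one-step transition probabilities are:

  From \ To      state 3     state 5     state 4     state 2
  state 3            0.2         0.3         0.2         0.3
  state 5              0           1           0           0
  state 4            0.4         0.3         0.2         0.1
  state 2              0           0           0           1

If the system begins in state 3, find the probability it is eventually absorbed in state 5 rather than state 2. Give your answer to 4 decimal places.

Let h(s) be the probability of absorption at state 5 starting from transient state s. Then h(state 5) = 1 and h(state 2) = 0. By first-step analysis:
h(state 3) = 0.2·h(state 3) + 0.3·1 + 0.2·h(state 4) + 0.3·0
h(state 4) = 0.4·h(state 3) + 0.3·1 + 0.2·h(state 4) + 0.1·0
Solving: h(state 3) = 0.5357, h(state 4) = 0.6429.
Starting from state 3, the probability is 0.5357.

0.5357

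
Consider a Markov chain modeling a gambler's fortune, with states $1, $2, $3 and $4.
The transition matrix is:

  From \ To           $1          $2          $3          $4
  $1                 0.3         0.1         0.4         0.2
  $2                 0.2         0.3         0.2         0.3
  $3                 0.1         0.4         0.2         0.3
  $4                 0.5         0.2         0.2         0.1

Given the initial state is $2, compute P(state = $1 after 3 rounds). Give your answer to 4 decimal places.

0.2710

Propagate the distribution vector 3 rounds from $2.
After 0 rounds: (0.0000, 1.0000, 0.0000, 0.0000)
After 1 round: (0.2000, 0.3000, 0.2000, 0.3000)
After 2 rounds: (0.2900, 0.2500, 0.2400, 0.2200)
After 3 rounds: (0.2710, 0.2440, 0.2580, 0.2270)
P(in $1 after 3 rounds) = 0.2710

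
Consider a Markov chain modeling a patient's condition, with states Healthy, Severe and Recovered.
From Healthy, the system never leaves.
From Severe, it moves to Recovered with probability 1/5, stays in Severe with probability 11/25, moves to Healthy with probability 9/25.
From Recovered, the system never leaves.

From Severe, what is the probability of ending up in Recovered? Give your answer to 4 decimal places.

0.3571

Let h(s) be the probability of absorption at Recovered starting from transient state s. Then h(Recovered) = 1 and h(Healthy) = 0. By first-step analysis:
h(Severe) = 0.36·0 + 0.44·h(Severe) + 0.2·1
Solving: h(Severe) = 0.3571.
Starting from Severe, the probability is 0.3571.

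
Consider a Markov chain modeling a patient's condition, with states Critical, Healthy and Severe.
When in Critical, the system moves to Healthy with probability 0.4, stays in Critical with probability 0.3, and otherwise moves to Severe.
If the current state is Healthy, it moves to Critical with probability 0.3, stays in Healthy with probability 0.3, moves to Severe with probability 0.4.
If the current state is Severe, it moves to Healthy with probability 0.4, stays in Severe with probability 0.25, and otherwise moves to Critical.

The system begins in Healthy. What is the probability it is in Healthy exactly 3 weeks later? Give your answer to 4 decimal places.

0.3630

Propagate the distribution vector 3 weeks from Healthy.
After 0 weeks: (0.0000, 1.0000, 0.0000)
After 1 week: (0.3000, 0.3000, 0.4000)
After 2 weeks: (0.3200, 0.3700, 0.3100)
After 3 weeks: (0.3155, 0.3630, 0.3215)
P(in Healthy after 3 weeks) = 0.3630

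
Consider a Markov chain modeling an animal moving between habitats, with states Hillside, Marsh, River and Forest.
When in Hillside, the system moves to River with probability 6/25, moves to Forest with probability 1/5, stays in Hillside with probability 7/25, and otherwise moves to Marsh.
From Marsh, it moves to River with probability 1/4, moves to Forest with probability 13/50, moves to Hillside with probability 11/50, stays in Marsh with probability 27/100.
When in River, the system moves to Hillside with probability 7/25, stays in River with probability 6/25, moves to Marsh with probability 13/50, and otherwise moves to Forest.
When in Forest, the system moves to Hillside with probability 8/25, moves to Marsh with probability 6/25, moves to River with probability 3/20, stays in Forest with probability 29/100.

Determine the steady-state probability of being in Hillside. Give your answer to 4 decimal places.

0.2739

Let the stationary distribution be π with π = πP and π_1 + π_2 + π_3 + π_4 = 1.
π_1 = 0.28·π_1 + 0.22·π_2 + 0.28·π_3 + 0.32·π_4
π_2 = 0.28·π_1 + 0.27·π_2 + 0.26·π_3 + 0.24·π_4
π_3 = 0.24·π_1 + 0.25·π_2 + 0.24·π_3 + 0.15·π_4
Solving with the normalization constraint gives π = (0.2739, 0.2633, 0.2209, 0.2420).
So the stationary probability of Hillside is 0.2739.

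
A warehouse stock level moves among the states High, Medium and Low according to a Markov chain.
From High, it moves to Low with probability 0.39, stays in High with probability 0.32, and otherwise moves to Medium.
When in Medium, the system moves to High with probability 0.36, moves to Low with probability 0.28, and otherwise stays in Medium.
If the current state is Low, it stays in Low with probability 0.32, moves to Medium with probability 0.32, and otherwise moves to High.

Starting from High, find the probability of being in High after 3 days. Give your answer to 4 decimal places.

Propagate the distribution vector 3 days from High.
After 0 days: (1.0000, 0.0000, 0.0000)
After 1 day: (0.3200, 0.2900, 0.3900)
After 2 days: (0.3472, 0.3220, 0.3308)
After 3 days: (0.3461, 0.3225, 0.3314)
P(in High after 3 days) = 0.3461

0.3461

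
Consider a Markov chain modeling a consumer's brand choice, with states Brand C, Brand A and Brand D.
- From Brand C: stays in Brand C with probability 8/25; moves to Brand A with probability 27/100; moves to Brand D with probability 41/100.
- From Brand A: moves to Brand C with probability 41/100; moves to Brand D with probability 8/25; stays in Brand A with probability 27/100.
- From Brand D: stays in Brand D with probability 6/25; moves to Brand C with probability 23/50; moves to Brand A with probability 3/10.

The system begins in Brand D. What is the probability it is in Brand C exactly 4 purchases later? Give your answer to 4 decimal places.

0.3910

Propagate the distribution vector 4 purchases from Brand D.
After 0 purchases: (0.0000, 0.0000, 1.0000)
After 1 purchase: (0.4600, 0.3000, 0.2400)
After 2 purchases: (0.3806, 0.2772, 0.3422)
After 3 purchases: (0.3929, 0.2803, 0.3269)
After 4 purchases: (0.3910, 0.2798, 0.3292)
P(in Brand C after 4 purchases) = 0.3910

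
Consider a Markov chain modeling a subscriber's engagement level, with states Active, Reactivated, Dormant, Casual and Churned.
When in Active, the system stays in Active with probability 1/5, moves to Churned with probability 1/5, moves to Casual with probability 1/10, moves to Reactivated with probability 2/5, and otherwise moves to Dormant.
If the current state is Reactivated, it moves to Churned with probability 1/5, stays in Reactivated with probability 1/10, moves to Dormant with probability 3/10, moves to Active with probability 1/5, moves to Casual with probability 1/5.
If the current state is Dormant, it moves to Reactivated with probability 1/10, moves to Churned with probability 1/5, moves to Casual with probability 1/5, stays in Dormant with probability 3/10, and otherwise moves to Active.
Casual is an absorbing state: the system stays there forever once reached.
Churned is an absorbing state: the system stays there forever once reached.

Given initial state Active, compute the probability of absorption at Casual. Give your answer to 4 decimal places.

Let h(s) be the probability of absorption at Casual starting from transient state s. Then h(Casual) = 1 and h(Churned) = 0. By first-step analysis:
h(Active) = 0.2·h(Active) + 0.4·h(Reactivated) + 0.1·h(Dormant) + 0.1·1 + 0.2·0
h(Reactivated) = 0.2·h(Active) + 0.1·h(Reactivated) + 0.3·h(Dormant) + 0.2·1 + 0.2·0
h(Dormant) = 0.2·h(Active) + 0.1·h(Reactivated) + 0.3·h(Dormant) + 0.2·1 + 0.2·0
Solving: h(Active) = 0.4211, h(Reactivated) = 0.4737, h(Dormant) = 0.4737.
Starting from Active, the probability is 0.4211.

0.4211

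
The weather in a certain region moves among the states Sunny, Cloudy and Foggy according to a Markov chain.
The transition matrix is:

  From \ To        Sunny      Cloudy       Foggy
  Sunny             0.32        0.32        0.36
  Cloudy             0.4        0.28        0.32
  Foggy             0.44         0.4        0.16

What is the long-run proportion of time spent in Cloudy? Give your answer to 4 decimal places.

0.3299

Let the stationary distribution be π with π = πP and π_1 + π_2 + π_3 = 1.
π_1 = 0.32·π_1 + 0.4·π_2 + 0.44·π_3
π_2 = 0.32·π_1 + 0.28·π_2 + 0.4·π_3
Solving with the normalization constraint gives π = (0.3811, 0.3299, 0.2890).
So the stationary probability of Cloudy is 0.3299.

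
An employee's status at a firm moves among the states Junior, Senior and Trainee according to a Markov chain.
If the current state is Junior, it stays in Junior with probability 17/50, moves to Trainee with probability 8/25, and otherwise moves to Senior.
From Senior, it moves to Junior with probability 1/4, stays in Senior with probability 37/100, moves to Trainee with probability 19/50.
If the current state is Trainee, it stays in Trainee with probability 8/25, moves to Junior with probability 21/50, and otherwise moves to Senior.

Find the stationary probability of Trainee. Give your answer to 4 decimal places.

Let the stationary distribution be π with π = πP and π_1 + π_2 + π_3 = 1.
π_1 = 0.34·π_1 + 0.25·π_2 + 0.42·π_3
π_2 = 0.34·π_1 + 0.37·π_2 + 0.26·π_3
Solving with the normalization constraint gives π = (0.3381, 0.3225, 0.3394).
So the stationary probability of Trainee is 0.3394.

0.3394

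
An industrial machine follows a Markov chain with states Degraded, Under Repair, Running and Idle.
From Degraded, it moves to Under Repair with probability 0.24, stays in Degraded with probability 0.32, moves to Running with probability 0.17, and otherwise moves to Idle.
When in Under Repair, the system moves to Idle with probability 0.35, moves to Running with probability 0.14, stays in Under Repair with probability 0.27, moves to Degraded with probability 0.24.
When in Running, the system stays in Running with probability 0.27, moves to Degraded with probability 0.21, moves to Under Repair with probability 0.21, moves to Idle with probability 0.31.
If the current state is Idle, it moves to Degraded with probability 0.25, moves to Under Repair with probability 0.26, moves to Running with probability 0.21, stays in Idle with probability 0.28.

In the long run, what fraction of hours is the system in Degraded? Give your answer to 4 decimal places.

Let the stationary distribution be π with π = πP and π_1 + π_2 + π_3 + π_4 = 1.
π_1 = 0.32·π_1 + 0.24·π_2 + 0.21·π_3 + 0.25·π_4
π_2 = 0.24·π_1 + 0.27·π_2 + 0.21·π_3 + 0.26·π_4
π_3 = 0.17·π_1 + 0.14·π_2 + 0.27·π_3 + 0.21·π_4
Solving with the normalization constraint gives π = (0.2578, 0.2476, 0.1940, 0.3006).
So the stationary probability of Degraded is 0.2578.

0.2578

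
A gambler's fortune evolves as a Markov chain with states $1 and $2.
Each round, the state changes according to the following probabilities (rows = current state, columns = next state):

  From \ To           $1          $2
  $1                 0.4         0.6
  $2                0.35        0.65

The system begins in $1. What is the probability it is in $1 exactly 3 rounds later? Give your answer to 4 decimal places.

0.3685

Propagate the distribution vector 3 rounds from $1.
After 0 rounds: (1.0000, 0.0000)
After 1 round: (0.4000, 0.6000)
After 2 rounds: (0.3700, 0.6300)
After 3 rounds: (0.3685, 0.6315)
P(in $1 after 3 rounds) = 0.3685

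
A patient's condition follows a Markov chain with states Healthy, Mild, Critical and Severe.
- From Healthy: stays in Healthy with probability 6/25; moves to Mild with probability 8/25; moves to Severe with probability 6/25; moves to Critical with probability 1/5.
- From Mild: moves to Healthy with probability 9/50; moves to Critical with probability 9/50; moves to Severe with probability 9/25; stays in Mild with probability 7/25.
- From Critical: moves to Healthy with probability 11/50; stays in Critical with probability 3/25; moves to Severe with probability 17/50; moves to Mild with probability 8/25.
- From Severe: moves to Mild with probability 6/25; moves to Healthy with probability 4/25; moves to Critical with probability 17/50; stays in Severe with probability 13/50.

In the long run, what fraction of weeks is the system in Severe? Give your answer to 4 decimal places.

0.3021

Let the stationary distribution be π with π = πP and π_1 + π_2 + π_3 + π_4 = 1.
π_1 = 0.24·π_1 + 0.18·π_2 + 0.22·π_3 + 0.16·π_4
π_2 = 0.32·π_1 + 0.28·π_2 + 0.32·π_3 + 0.24·π_4
π_3 = 0.2·π_1 + 0.18·π_2 + 0.12·π_3 + 0.34·π_4
Solving with the normalization constraint gives π = (0.1944, 0.2845, 0.2191, 0.3021).
So the stationary probability of Severe is 0.3021.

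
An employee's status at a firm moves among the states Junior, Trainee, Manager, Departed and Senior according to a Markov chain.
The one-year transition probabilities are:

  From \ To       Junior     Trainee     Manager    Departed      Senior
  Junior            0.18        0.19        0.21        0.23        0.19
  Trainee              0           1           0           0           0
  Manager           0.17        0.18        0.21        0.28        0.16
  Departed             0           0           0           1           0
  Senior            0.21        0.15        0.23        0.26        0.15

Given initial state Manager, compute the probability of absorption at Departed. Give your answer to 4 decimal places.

Let h(s) be the probability of absorption at Departed starting from transient state s. Then h(Departed) = 1 and h(Trainee) = 0. By first-step analysis:
h(Junior) = 0.18·h(Junior) + 0.19·0 + 0.21·h(Manager) + 0.23·1 + 0.19·h(Senior)
h(Manager) = 0.17·h(Junior) + 0.18·0 + 0.21·h(Manager) + 0.28·1 + 0.16·h(Senior)
h(Senior) = 0.21·h(Junior) + 0.15·0 + 0.23·h(Manager) + 0.26·1 + 0.15·h(Senior)
Solving: h(Junior) = 0.5764, h(Manager) = 0.6022, h(Senior) = 0.6112.
Starting from Manager, the probability is 0.6022.

0.6022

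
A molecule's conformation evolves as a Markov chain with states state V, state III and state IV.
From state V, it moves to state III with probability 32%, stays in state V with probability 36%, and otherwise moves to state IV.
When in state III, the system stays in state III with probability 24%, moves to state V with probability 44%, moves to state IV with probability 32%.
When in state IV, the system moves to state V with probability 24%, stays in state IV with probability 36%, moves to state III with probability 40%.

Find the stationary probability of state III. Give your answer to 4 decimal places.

0.3210

Let the stationary distribution be π with π = πP and π_1 + π_2 + π_3 = 1.
π_1 = 0.36·π_1 + 0.44·π_2 + 0.24·π_3
π_2 = 0.32·π_1 + 0.24·π_2 + 0.4·π_3
Solving with the normalization constraint gives π = (0.3457, 0.3210, 0.3333).
So the stationary probability of state III is 0.3210.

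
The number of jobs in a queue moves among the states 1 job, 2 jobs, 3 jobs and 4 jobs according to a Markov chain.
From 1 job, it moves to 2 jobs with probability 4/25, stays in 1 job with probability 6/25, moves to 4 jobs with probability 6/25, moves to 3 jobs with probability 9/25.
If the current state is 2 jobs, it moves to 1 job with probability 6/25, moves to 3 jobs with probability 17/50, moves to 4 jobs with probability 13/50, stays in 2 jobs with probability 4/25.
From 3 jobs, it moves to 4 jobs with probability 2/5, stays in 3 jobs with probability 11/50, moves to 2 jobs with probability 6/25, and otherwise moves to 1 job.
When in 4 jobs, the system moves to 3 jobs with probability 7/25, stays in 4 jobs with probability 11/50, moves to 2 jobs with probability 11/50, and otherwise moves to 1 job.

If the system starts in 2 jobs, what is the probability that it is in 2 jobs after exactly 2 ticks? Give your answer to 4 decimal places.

0.2028

Propagate the distribution vector 2 ticks from 2 jobs.
After 0 ticks: (0.0000, 1.0000, 0.0000, 0.0000)
After 1 tick: (0.2400, 0.1600, 0.3400, 0.2600)
After 2 ticks: (0.2164, 0.2028, 0.2884, 0.2924)
P(in 2 jobs after 2 ticks) = 0.2028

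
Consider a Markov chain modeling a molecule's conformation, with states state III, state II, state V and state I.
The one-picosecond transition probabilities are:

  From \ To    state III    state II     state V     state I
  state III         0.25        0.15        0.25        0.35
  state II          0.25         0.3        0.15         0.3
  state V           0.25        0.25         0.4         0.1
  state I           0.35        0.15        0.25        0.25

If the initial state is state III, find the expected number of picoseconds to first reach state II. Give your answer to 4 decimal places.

5.5738

Let t(s) be the expected number of picoseconds to first reach state II from state s, with t(state II) = 0. Conditioning on the first picosecond:
t(state III) = 1 + 0.25·t(state III) + 0.25·t(state V) + 0.35·t(state I)
t(state V) = 1 + 0.25·t(state III) + 0.4·t(state V) + 0.1·t(state I)
t(state I) = 1 + 0.35·t(state III) + 0.25·t(state V) + 0.25·t(state I)
Solving: t(state III) = 5.5738, t(state V) = 4.9180, t(state I) = 5.5738.
Expected picoseconds from state III to state II: 5.5738.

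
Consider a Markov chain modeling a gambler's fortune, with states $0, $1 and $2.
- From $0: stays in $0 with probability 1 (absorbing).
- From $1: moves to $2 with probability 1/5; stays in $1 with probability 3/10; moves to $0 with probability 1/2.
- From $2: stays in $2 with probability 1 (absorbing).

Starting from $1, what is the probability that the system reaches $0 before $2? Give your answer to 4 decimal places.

Let h(s) be the probability of absorption at $0 starting from transient state s. Then h($0) = 1 and h($2) = 0. By first-step analysis:
h($1) = 0.5·1 + 0.3·h($1) + 0.2·0
Solving: h($1) = 0.7143.
Starting from $1, the probability is 0.7143.

0.7143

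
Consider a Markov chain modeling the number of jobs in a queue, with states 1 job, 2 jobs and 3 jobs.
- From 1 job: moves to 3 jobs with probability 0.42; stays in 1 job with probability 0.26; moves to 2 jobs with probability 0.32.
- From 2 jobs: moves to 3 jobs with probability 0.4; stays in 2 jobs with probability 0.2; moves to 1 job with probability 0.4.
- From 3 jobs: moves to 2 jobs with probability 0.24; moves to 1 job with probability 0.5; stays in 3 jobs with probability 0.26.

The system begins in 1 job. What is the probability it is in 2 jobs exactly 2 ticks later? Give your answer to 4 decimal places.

0.2480

Sum over the intermediate state after 1 tick:
P = P(1 job→1 job)·P(1 job→2 jobs) + P(1 job→2 jobs)·P(2 jobs→2 jobs) + P(1 job→3 jobs)·P(3 jobs→2 jobs)
  = 0.26×0.32 + 0.32×0.2 + 0.42×0.24
  = 0.0832 + 0.0640 + 0.1008 = 0.2480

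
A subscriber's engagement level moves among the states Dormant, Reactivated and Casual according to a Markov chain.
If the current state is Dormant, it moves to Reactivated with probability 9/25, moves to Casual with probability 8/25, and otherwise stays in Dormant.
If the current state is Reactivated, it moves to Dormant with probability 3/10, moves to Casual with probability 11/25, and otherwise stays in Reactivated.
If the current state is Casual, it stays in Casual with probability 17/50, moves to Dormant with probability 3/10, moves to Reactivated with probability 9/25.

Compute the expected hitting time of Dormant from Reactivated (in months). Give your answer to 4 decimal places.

3.3333

Let t(s) be the expected number of months to first reach Dormant from state s, with t(Dormant) = 0. Conditioning on the first month:
t(Reactivated) = 1 + 0.26·t(Reactivated) + 0.44·t(Casual)
t(Casual) = 1 + 0.36·t(Reactivated) + 0.34·t(Casual)
Solving: t(Reactivated) = 3.3333, t(Casual) = 3.3333.
Expected months from Reactivated to Dormant: 3.3333.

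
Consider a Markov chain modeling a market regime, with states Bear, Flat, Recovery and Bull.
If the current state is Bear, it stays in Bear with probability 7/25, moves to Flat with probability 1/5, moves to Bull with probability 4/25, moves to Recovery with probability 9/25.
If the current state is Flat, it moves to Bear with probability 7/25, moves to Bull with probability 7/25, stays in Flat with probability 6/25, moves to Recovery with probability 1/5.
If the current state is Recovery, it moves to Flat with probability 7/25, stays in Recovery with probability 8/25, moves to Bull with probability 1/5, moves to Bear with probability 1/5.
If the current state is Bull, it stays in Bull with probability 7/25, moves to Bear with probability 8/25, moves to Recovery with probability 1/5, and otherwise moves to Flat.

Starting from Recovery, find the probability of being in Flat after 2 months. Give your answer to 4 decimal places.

0.2368

Propagate the distribution vector 2 months from Recovery.
After 0 months: (0.0000, 0.0000, 1.0000, 0.0000)
After 1 month: (0.2000, 0.2800, 0.3200, 0.2000)
After 2 months: (0.2624, 0.2368, 0.2704, 0.2304)
P(in Flat after 2 months) = 0.2368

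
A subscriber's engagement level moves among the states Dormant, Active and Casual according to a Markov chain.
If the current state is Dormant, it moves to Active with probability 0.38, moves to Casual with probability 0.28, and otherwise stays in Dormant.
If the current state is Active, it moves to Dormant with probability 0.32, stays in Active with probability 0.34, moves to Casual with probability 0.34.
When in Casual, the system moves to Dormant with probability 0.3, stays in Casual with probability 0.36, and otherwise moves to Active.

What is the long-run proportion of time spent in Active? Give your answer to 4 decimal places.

Let the stationary distribution be π with π = πP and π_1 + π_2 + π_3 = 1.
π_1 = 0.34·π_1 + 0.32·π_2 + 0.3·π_3
π_2 = 0.38·π_1 + 0.34·π_2 + 0.34·π_3
Solving with the normalization constraint gives π = (0.3198, 0.3528, 0.3274).
So the stationary probability of Active is 0.3528.

0.3528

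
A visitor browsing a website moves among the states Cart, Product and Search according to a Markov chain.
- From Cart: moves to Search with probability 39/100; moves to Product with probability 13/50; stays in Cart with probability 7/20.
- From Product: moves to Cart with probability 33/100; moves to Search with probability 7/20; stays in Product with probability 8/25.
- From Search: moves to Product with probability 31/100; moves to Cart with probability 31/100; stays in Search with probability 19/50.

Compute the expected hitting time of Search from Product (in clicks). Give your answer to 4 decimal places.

2.7513

Let t(s) be the expected number of clicks to first reach Search from state s, with t(Search) = 0. Conditioning on the first click:
t(Cart) = 1 + 0.35·t(Cart) + 0.26·t(Product)
t(Product) = 1 + 0.33·t(Cart) + 0.32·t(Product)
Solving: t(Cart) = 2.6390, t(Product) = 2.7513.
Expected clicks from Product to Search: 2.7513.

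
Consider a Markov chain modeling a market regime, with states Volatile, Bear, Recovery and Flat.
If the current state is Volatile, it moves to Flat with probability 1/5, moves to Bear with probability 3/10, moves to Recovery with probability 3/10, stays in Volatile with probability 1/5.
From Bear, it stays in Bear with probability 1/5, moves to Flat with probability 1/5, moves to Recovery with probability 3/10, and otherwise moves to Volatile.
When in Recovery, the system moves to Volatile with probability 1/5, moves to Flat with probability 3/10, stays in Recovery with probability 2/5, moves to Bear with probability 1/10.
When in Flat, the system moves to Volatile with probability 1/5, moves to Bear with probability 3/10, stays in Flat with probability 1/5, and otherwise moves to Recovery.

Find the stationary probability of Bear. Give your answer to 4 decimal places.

Let the stationary distribution be π with π = πP and π_1 + π_2 + π_3 + π_4 = 1.
π_1 = 0.2·π_1 + 0.3·π_2 + 0.2·π_3 + 0.2·π_4
π_2 = 0.3·π_1 + 0.2·π_2 + 0.1·π_3 + 0.3·π_4
π_3 = 0.3·π_1 + 0.3·π_2 + 0.4·π_3 + 0.3·π_4
Solving with the normalization constraint gives π = (0.2212, 0.2121, 0.3333, 0.2333).
So the stationary probability of Bear is 0.2121.

0.2121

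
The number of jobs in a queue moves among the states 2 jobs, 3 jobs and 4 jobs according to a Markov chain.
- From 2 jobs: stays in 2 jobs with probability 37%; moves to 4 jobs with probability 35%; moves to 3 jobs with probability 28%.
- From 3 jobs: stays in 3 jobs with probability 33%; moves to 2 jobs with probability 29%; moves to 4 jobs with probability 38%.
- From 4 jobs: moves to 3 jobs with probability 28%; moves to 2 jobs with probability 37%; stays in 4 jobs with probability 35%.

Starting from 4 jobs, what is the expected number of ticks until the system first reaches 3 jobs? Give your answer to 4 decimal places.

3.5714

Let t(s) be the expected number of ticks to first reach 3 jobs from state s, with t(3 jobs) = 0. Conditioning on the first tick:
t(2 jobs) = 1 + 0.37·t(2 jobs) + 0.35·t(4 jobs)
t(4 jobs) = 1 + 0.37·t(2 jobs) + 0.35·t(4 jobs)
Solving: t(2 jobs) = 3.5714, t(4 jobs) = 3.5714.
Expected ticks from 4 jobs to 3 jobs: 3.5714.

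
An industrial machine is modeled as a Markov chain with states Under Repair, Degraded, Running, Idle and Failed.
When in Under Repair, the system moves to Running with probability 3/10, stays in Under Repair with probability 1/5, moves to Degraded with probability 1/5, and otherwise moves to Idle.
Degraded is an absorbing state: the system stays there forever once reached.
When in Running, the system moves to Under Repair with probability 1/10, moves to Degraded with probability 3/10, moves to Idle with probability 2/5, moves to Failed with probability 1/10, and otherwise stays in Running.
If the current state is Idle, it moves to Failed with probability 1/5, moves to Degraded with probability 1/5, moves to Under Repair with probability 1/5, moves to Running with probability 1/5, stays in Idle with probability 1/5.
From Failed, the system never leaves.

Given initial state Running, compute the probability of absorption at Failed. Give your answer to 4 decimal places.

Let h(s) be the probability of absorption at Failed starting from transient state s. Then h(Failed) = 1 and h(Degraded) = 0. By first-step analysis:
h(Under Repair) = 0.2·h(Under Repair) + 0.2·0 + 0.3·h(Running) + 0.3·h(Idle)
h(Running) = 0.1·h(Under Repair) + 0.3·0 + 0.1·h(Running) + 0.4·h(Idle) + 0.1·1
h(Idle) = 0.2·h(Under Repair) + 0.2·0 + 0.2·h(Running) + 0.2·h(Idle) + 0.2·1
Solving: h(Under Repair) = 0.2673, h(Running) = 0.3168, h(Idle) = 0.3960.
Starting from Running, the probability is 0.3168.

0.3168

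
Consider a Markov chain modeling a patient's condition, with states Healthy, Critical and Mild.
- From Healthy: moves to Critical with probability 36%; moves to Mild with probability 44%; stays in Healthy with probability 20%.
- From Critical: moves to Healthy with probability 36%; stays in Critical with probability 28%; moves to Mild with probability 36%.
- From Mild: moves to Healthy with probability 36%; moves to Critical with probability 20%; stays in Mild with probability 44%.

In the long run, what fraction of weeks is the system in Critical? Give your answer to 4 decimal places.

Let the stationary distribution be π with π = πP and π_1 + π_2 + π_3 = 1.
π_1 = 0.2·π_1 + 0.36·π_2 + 0.36·π_3
π_2 = 0.36·π_1 + 0.28·π_2 + 0.2·π_3
Solving with the normalization constraint gives π = (0.3103, 0.2714, 0.4183).
So the stationary probability of Critical is 0.2714.

0.2714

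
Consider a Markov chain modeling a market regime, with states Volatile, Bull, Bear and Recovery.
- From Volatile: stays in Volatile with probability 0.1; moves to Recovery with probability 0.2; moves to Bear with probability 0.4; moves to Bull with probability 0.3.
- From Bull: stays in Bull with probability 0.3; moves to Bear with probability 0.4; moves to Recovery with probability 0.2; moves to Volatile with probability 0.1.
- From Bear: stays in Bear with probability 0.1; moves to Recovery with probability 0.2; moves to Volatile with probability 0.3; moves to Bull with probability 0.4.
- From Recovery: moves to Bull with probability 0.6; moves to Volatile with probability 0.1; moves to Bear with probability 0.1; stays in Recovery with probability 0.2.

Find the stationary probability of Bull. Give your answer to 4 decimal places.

Let the stationary distribution be π with π = πP and π_1 + π_2 + π_3 + π_4 = 1.
π_1 = 0.1·π_1 + 0.1·π_2 + 0.3·π_3 + 0.1·π_4
π_2 = 0.3·π_1 + 0.3·π_2 + 0.4·π_3 + 0.6·π_4
π_3 = 0.4·π_1 + 0.4·π_2 + 0.1·π_3 + 0.1·π_4
Solving with the normalization constraint gives π = (0.1523, 0.3862, 0.2615, 0.2000).
So the stationary probability of Bull is 0.3862.

0.3862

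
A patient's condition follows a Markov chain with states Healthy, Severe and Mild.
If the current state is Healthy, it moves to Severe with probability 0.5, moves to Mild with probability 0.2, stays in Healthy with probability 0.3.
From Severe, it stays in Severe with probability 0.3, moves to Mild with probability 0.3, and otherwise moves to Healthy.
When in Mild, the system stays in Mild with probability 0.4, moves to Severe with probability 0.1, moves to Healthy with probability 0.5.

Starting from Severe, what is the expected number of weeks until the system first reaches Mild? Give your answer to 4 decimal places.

3.7931

Let t(s) be the expected number of weeks to first reach Mild from state s, with t(Mild) = 0. Conditioning on the first week:
t(Healthy) = 1 + 0.3·t(Healthy) + 0.5·t(Severe)
t(Severe) = 1 + 0.4·t(Healthy) + 0.3·t(Severe)
Solving: t(Healthy) = 4.1379, t(Severe) = 3.7931.
Expected weeks from Severe to Mild: 3.7931.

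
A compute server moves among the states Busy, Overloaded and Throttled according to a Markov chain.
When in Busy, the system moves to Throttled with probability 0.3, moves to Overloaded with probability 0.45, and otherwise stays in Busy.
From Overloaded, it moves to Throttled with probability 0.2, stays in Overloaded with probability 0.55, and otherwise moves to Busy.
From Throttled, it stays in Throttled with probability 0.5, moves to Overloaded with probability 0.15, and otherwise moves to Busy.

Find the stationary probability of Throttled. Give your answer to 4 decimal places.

Let the stationary distribution be π with π = πP and π_1 + π_2 + π_3 = 1.
π_1 = 0.25·π_1 + 0.25·π_2 + 0.35·π_3
π_2 = 0.45·π_1 + 0.55·π_2 + 0.15·π_3
Solving with the normalization constraint gives π = (0.2826, 0.3913, 0.3261).
So the stationary probability of Throttled is 0.3261.

0.3261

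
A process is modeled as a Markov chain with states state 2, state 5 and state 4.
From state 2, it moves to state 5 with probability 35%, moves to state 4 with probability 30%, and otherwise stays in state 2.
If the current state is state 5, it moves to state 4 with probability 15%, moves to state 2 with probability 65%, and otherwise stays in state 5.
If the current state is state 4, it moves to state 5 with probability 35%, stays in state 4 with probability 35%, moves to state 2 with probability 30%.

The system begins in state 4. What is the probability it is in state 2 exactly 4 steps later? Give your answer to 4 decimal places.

Propagate the distribution vector 4 steps from state 4.
After 0 steps: (0.0000, 0.0000, 1.0000)
After 1 step: (0.3000, 0.3500, 0.3500)
After 2 steps: (0.4375, 0.2975, 0.2650)
After 3 steps: (0.4260, 0.3054, 0.2686)
After 4 steps: (0.4282, 0.3042, 0.2676)
P(in state 2 after 4 steps) = 0.4282

0.4282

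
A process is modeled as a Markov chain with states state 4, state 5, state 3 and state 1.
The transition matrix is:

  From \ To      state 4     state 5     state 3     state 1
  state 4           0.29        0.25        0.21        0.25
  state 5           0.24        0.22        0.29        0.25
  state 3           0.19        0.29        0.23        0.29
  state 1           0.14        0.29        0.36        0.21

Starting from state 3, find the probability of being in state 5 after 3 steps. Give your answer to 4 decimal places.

Propagate the distribution vector 3 steps from state 3.
After 0 steps: (0.0000, 0.0000, 1.0000, 0.0000)
After 1 step: (0.1900, 0.2900, 0.2300, 0.2900)
After 2 steps: (0.2090, 0.2621, 0.2813, 0.2476)
After 3 steps: (0.2116, 0.2633, 0.2737, 0.2513)
P(in state 5 after 3 steps) = 0.2633

0.2633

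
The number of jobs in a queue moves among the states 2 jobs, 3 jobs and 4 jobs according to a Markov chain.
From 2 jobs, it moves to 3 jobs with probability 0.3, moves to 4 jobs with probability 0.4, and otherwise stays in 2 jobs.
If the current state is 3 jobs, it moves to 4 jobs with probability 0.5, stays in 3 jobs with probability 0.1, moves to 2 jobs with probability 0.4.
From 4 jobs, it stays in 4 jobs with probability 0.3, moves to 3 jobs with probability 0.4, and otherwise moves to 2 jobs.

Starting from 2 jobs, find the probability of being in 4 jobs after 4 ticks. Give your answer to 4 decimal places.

0.3894

Propagate the distribution vector 4 ticks from 2 jobs.
After 0 ticks: (1.0000, 0.0000, 0.0000)
After 1 tick: (0.3000, 0.3000, 0.4000)
After 2 ticks: (0.3300, 0.2800, 0.3900)
After 3 ticks: (0.3280, 0.2830, 0.3890)
After 4 ticks: (0.3283, 0.2823, 0.3894)
P(in 4 jobs after 4 ticks) = 0.3894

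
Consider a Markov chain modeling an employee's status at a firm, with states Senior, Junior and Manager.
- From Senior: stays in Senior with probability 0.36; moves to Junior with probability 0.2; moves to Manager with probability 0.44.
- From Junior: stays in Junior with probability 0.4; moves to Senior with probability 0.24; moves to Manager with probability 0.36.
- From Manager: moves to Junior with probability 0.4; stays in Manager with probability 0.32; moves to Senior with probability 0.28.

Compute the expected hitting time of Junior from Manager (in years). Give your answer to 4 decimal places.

Let t(s) be the expected number of years to first reach Junior from state s, with t(Junior) = 0. Conditioning on the first year:
t(Senior) = 1 + 0.36·t(Senior) + 0.44·t(Manager)
t(Manager) = 1 + 0.28·t(Senior) + 0.32·t(Manager)
Solving: t(Senior) = 3.5897, t(Manager) = 2.9487.
Expected years from Manager to Junior: 2.9487.

2.9487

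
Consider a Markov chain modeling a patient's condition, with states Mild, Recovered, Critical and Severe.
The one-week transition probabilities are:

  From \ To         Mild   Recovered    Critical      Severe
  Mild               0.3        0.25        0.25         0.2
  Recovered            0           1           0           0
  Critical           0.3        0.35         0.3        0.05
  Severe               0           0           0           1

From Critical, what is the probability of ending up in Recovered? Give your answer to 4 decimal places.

0.7711

Let h(s) be the probability of absorption at Recovered starting from transient state s. Then h(Recovered) = 1 and h(Severe) = 0. By first-step analysis:
h(Mild) = 0.3·h(Mild) + 0.25·1 + 0.25·h(Critical) + 0.2·0
h(Critical) = 0.3·h(Mild) + 0.35·1 + 0.3·h(Critical) + 0.05·0
Solving: h(Mild) = 0.6325, h(Critical) = 0.7711.
Starting from Critical, the probability is 0.7711.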